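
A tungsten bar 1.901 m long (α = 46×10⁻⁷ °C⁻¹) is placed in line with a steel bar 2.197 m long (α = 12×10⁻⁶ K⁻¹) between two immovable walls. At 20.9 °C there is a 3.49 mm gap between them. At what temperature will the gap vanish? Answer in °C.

T = 120 °C

α₁L₁ = 8.7446×10⁻⁶ m/K, α₂L₂ = 2.6364×10⁻⁵ m/K → total 3.51086×10⁻⁵ m/K
ΔT = g/(α₁L₁+α₂L₂) = 3.49×10⁻³ / 3.51086×10⁻⁵ = 99.41 K
T = 20.9 + 99.41 = 120.31 °C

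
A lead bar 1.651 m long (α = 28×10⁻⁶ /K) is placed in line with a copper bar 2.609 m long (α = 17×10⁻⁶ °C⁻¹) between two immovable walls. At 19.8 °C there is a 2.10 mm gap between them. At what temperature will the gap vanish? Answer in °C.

T = 43.0 °C

α₁L₁ = 4.6228×10⁻⁵ m/K, α₂L₂ = 4.4353×10⁻⁵ m/K → total 9.0581×10⁻⁵ m/K
ΔT = g/(α₁L₁+α₂L₂) = 2.10×10⁻³ / 9.0581×10⁻⁵ = 23.184 K
T = 19.8 + 23.184 = 42.984 °C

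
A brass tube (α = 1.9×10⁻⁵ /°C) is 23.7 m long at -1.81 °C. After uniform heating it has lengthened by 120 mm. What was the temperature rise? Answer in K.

ΔL = αL₀ΔT ⇒ ΔT = ΔL / (αL₀)
ΔT = 120×10⁻³ m / (1.9×10⁻⁵ × 23.7 m) = 266.49 K

ΔT = 266 K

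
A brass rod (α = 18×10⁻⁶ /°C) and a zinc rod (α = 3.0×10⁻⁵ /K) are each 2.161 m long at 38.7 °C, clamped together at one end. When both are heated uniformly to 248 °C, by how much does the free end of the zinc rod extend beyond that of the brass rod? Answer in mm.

5.43 mm

ΔT = 209.3 K
brass: ΔL = 18×10⁻⁶ × 2.161 m × 209.3 = 8.1414×10⁻³ m = 8.1414 mm
zinc: ΔL = 3.0×10⁻⁵ × 2.161 m × 209.3 = 1.3569×10⁻² m = 13.569 mm
difference = 13.569 − 8.1414 = 5.4276 mm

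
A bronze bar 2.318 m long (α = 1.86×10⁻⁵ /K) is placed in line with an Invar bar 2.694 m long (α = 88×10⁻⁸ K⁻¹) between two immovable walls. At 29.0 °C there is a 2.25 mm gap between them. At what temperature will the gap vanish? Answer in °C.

T = 78.5 °C

Gap closes when ΔL₁ + ΔL₂ = 2.25 mm = 2.25×10⁻³ m
(α₁L₁ + α₂L₂)ΔT = g
α₁L₁ + α₂L₂ = 1.86×10⁻⁵×2.318 + 88×10⁻⁸×2.694 = 4.548552×10⁻⁵ m/K
ΔT = 2.25×10⁻³ / 4.548552×10⁻⁵ = 49.466 K
T = 29.0 + 49.466 = 78.466 °C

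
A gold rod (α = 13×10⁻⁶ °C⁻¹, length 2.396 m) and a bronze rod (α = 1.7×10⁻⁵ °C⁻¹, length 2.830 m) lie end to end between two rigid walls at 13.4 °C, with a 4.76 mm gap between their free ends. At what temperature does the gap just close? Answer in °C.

T = 73.5 °C

α₁L₁ = 3.1148×10⁻⁵ m/K, α₂L₂ = 4.811×10⁻⁵ m/K → total 7.9258×10⁻⁵ m/K
ΔT = g/(α₁L₁+α₂L₂) = 4.76×10⁻³ / 7.9258×10⁻⁵ = 60.057 K
T = 13.4 + 60.057 = 73.457 °C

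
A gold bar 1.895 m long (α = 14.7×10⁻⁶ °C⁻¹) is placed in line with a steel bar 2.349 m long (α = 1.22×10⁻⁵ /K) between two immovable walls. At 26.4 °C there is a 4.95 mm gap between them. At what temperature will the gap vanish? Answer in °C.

T = 114 °C

Gap closes when ΔL₁ + ΔL₂ = 4.95 mm = 4.95×10⁻³ m
(α₁L₁ + α₂L₂)ΔT = g
α₁L₁ + α₂L₂ = 14.7×10⁻⁶×1.895 + 1.22×10⁻⁵×2.349 = 5.65143×10⁻⁵ m/K
ΔT = 4.95×10⁻³ / 5.65143×10⁻⁵ = 87.59 K
T = 26.4 + 87.59 = 113.99 °C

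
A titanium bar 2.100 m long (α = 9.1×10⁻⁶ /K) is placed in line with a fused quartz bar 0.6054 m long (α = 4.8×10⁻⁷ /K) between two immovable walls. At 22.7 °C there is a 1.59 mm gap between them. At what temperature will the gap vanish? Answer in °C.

T = 105 °C

α₁L₁ = 1.911×10⁻⁵ m/K, α₂L₂ = 2.90592×10⁻⁷ m/K → total 1.9400592×10⁻⁵ m/K
ΔT = g/(α₁L₁+α₂L₂) = 1.59×10⁻³ / 1.9400592×10⁻⁵ = 81.96 K
T = 22.7 + 81.96 = 104.66 °C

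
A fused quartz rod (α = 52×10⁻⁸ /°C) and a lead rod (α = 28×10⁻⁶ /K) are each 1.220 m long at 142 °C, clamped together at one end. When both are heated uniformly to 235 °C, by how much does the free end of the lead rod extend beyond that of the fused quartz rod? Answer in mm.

3.12 mm

ΔT = 93 K
fused quartz: ΔL = 52×10⁻⁸ × 1.220 m × 93 = 5.8999×10⁻⁵ m = 0.058999 mm
lead: ΔL = 28×10⁻⁶ × 1.220 m × 93 = 3.1769×10⁻³ m = 3.1769 mm
difference = 3.1769 − 0.058999 = 3.117901 mm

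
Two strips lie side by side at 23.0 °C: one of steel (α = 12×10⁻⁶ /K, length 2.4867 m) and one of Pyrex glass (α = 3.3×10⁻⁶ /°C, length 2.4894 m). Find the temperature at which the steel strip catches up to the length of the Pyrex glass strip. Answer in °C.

T = 147.9 °C

L₁(1 + α₁ΔT) = L₂(1 + α₂ΔT) ⇒ ΔT = (L₂ − L₁)/(α₁L₁ − α₂L₂)
L₂ − L₁ = 2.4894 − 2.4867 = 2.70×10⁻³ m
α₁L₁ − α₂L₂ = 12×10⁻⁶×2.4867 − 3.3×10⁻⁶×2.4894 = 2.162538×10⁻⁵ m/K
ΔT = 2.70×10⁻³ / 2.162538×10⁻⁵ = 124.853 K
T = 23.0 + 124.853 = 147.853 °C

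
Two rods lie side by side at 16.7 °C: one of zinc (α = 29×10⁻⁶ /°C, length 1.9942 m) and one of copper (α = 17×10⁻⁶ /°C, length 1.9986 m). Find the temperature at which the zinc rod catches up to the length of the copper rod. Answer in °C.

L₁(1 + α₁ΔT) = L₂(1 + α₂ΔT) ⇒ ΔT = (L₂ − L₁)/(α₁L₁ − α₂L₂)
L₂ − L₁ = 1.9986 − 1.9942 = 4.40×10⁻³ m
α₁L₁ − α₂L₂ = 29×10⁻⁶×1.9942 − 17×10⁻⁶×1.9986 = 2.38556×10⁻⁵ m/K
ΔT = 4.40×10⁻³ / 2.38556×10⁻⁵ = 184.443 K
T = 16.7 + 184.443 = 201.143 °C

T = 201.1 °C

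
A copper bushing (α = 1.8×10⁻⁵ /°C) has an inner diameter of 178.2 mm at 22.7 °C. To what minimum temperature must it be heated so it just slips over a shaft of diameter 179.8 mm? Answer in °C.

T = 522 °C

Required Δd = 179.8 − 178.2 = 1.6 mm
Δd = αd₀ΔT ⇒ ΔT = Δd/(αd₀) = 1.6 / (1.8×10⁻⁵ × 178.2) = 498.82 K
T_min = 22.7 + 498.82 = 521.52 °C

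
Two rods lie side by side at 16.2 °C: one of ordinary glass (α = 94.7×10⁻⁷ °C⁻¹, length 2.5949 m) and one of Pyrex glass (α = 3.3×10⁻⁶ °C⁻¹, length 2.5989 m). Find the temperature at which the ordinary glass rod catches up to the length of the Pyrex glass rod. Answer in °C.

T = 266.2 °C

L₁(1 + α₁ΔT) = L₂(1 + α₂ΔT) ⇒ ΔT = (L₂ − L₁)/(α₁L₁ − α₂L₂)
L₂ − L₁ = 2.5989 − 2.5949 = 4.00×10⁻³ m
α₁L₁ − α₂L₂ = 94.7×10⁻⁷×2.5949 − 3.3×10⁻⁶×2.5989 = 1.5997333×10⁻⁵ m/K
ΔT = 4.00×10⁻³ / 1.5997333×10⁻⁵ = 250.042 K
T = 16.2 + 250.042 = 266.242 °C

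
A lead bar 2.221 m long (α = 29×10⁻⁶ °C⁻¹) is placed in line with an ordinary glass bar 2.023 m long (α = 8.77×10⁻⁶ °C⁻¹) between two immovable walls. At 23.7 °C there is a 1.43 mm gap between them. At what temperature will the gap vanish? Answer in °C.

α₁L₁ = 6.4409×10⁻⁵ m/K, α₂L₂ = 1.774171×10⁻⁵ m/K → total 8.215071×10⁻⁵ m/K
ΔT = g/(α₁L₁+α₂L₂) = 1.43×10⁻³ / 8.215071×10⁻⁵ = 17.407 K
T = 23.7 + 17.407 = 41.107 °C

T = 41.1 °C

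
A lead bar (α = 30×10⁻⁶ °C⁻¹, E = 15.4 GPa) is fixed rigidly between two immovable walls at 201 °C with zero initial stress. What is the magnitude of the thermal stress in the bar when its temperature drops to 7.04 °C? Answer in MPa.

Fully constrained: the free strain ε = αΔT is blocked, so σ = Eε = EαΔT.
|ΔT| = 193.96 K
σ = 15.4×10⁹ × 30×10⁻⁶ × 193.96 = 8.96×10⁷ Pa

σ = 89.6 MPa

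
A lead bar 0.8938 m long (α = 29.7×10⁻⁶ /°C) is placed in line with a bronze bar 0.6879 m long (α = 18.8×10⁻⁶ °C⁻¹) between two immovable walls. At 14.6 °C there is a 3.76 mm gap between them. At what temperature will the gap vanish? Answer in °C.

T = 110 °C

α₁L₁ = 2.654586×10⁻⁵ m/K, α₂L₂ = 1.293252×10⁻⁵ m/K → total 3.947838×10⁻⁵ m/K
ΔT = g/(α₁L₁+α₂L₂) = 3.76×10⁻³ / 3.947838×10⁻⁵ = 95.24 K
T = 14.6 + 95.24 = 109.84 °C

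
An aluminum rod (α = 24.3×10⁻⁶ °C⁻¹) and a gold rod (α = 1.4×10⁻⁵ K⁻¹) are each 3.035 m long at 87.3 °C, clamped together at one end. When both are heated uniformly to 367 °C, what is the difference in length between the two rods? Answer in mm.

8.74 mm

ΔT = 279.7 K
aluminum: ΔL = 24.3×10⁻⁶ × 3.035 m × 279.7 = 2.0628×10⁻² m = 20.628 mm
gold: ΔL = 1.4×10⁻⁵ × 3.035 m × 279.7 = 1.1884×10⁻² m = 11.884 mm
difference = 20.628 − 11.884 = 8.744 mm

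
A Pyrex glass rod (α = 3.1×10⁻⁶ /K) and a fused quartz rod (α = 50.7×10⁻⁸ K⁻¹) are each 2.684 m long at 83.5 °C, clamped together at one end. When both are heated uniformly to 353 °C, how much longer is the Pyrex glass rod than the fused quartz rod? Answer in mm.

1.88 mm

ΔT = 269.5 K
Pyrex glass: ΔL = 3.1×10⁻⁶ × 2.684 m × 269.5 = 2.2423×10⁻³ m = 2.2423 mm
fused quartz: ΔL = 50.7×10⁻⁸ × 2.684 m × 269.5 = 3.6673×10⁻⁴ m = 0.36673 mm
difference = 2.2423 − 0.36673 = 1.87557 mm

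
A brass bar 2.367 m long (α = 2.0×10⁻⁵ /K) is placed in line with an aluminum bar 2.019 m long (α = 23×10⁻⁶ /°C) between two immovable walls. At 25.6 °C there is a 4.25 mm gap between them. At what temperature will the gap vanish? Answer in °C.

T = 70.9 °C

α₁L₁ = 4.734×10⁻⁵ m/K, α₂L₂ = 4.6437×10⁻⁵ m/K → total 9.3777×10⁻⁵ m/K
ΔT = g/(α₁L₁+α₂L₂) = 4.25×10⁻³ / 9.3777×10⁻⁵ = 45.320 K
T = 25.6 + 45.320 = 70.920 °C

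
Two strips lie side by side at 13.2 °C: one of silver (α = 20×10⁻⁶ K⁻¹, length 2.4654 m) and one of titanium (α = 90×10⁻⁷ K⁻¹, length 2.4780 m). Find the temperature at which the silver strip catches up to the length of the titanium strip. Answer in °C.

T = 479.8 °C

Equal length when α₁L₁ΔT − α₂L₂ΔT = L₂ − L₁ = 1.26×10⁻² m
α₁L₁ = 4.9308×10⁻⁵, α₂L₂ = 2.2302×10⁻⁵ → Δ(αL) = 2.7006×10⁻⁵ m/K
ΔT = 1.26×10⁻² / 2.7006×10⁻⁵ = 466.563 K, so T = 13.2 + 466.563 = 479.763 °C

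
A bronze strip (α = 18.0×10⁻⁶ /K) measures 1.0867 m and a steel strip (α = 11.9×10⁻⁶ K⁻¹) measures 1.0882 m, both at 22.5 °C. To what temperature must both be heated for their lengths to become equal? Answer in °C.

L₁(1 + α₁ΔT) = L₂(1 + α₂ΔT) ⇒ ΔT = (L₂ − L₁)/(α₁L₁ − α₂L₂)
L₂ − L₁ = 1.0882 − 1.0867 = 1.50×10⁻³ m
α₁L₁ − α₂L₂ = 18.0×10⁻⁶×1.0867 − 11.9×10⁻⁶×1.0882 = 6.61102×10⁻⁶ m/K
ΔT = 1.50×10⁻³ / 6.61102×10⁻⁶ = 226.894 K
T = 22.5 + 226.894 = 249.394 °C

T = 249.4 °C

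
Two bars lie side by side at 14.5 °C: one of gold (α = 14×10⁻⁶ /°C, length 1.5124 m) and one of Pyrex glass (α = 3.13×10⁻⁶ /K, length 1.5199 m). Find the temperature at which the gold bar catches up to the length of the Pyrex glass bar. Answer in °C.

Equal length when α₁L₁ΔT − α₂L₂ΔT = L₂ − L₁ = 7.50×10⁻³ m
α₁L₁ = 2.11736×10⁻⁵, α₂L₂ = 4.757287×10⁻⁶ → Δ(αL) = 1.6416313×10⁻⁵ m/K
ΔT = 7.50×10⁻³ / 1.6416313×10⁻⁵ = 456.863 K, so T = 14.5 + 456.863 = 471.363 °C

T = 471.4 °C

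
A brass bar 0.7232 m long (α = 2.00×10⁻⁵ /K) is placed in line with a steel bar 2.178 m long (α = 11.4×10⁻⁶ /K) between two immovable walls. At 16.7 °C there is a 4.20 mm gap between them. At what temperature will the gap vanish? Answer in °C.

T = 124 °C

α₁L₁ = 1.4464×10⁻⁵ m/K, α₂L₂ = 2.48292×10⁻⁵ m/K → total 3.92932×10⁻⁵ m/K
ΔT = g/(α₁L₁+α₂L₂) = 4.20×10⁻³ / 3.92932×10⁻⁵ = 106.89 K
T = 16.7 + 106.89 = 123.59 °C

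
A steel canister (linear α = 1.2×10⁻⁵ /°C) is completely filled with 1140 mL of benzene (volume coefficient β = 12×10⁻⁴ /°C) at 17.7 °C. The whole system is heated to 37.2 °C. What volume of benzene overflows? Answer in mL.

25.9 mL

The canister also expands: β_container ≈ 3α = 3.6×10⁻⁵ /K
Net overflow = V₀(β_liq − 3α_cont)ΔT
β − 3α = 1.20×10⁻³ − 3.6×10⁻⁵ = 1.164×10⁻³ /K; ΔT = 19.5 K
ΔV = 1140 × 1.164×10⁻³ × 19.5 = 25.9 mL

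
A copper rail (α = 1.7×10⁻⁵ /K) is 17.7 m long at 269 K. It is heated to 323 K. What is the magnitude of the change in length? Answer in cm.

|ΔT| = |323 − 269| = 54 K
ΔL = αL₀ΔT = (1.7×10⁻⁵)(17.7)(54) = 1.62×10⁻² m

ΔL = 1.62 cm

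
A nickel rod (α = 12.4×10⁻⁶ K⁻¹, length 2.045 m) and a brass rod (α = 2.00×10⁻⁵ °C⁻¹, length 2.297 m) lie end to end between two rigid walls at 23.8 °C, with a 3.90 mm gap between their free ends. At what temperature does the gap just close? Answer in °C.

T = 78.5 °C

α₁L₁ = 2.5358×10⁻⁵ m/K, α₂L₂ = 4.594×10⁻⁵ m/K → total 7.1298×10⁻⁵ m/K
ΔT = g/(α₁L₁+α₂L₂) = 3.90×10⁻³ / 7.1298×10⁻⁵ = 54.700 K
T = 23.8 + 54.700 = 78.500 °C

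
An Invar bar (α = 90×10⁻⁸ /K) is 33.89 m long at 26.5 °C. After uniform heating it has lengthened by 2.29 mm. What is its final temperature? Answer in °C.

T = 102 °C

ΔL = αL₀ΔT ⇒ ΔT = ΔL / (αL₀)
ΔT = 2.29×10⁻³ m / (90×10⁻⁸ × 33.89 m) = 75.08 K
T = 26.5 + 75.08 = 101.58 °C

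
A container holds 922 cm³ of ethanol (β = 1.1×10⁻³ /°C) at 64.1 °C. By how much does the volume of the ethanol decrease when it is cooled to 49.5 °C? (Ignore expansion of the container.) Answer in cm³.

|ΔT| = |49.5 − 64.1| = 14.6 K
ΔV = βV₀ΔT = (1.1×10⁻³)(922)(14.6) = 14.8 cm³

ΔV = 14.8 cm³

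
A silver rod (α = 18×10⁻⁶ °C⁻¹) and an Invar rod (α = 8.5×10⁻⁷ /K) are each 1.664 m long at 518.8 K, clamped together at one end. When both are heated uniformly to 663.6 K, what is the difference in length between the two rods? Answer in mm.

ΔT = 144.8 K
silver: ΔL = 18×10⁻⁶ × 1.664 m × 144.8 = 4.3370×10⁻³ m = 4.3370 mm
Invar: ΔL = 8.5×10⁻⁷ × 1.664 m × 144.8 = 2.0481×10⁻⁴ m = 0.20481 mm
difference = 4.3370 − 0.20481 = 4.13219 mm

4.13 mm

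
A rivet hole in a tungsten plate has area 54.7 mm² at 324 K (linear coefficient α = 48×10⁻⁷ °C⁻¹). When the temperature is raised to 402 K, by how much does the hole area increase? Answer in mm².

ΔA = 0.0410 mm²

Area coefficient ≈ 2α; |ΔT| = 78 K
ΔA = 2αA₀ΔT = 2(48×10⁻⁷)(54.7)(78) = 0.0410 mm²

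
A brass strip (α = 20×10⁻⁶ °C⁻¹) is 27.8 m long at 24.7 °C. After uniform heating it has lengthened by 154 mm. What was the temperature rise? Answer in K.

ΔL = αL₀ΔT ⇒ ΔT = ΔL / (αL₀)
ΔT = 154×10⁻³ m / (20×10⁻⁶ × 27.8 m) = 276.98 K

ΔT = 277 K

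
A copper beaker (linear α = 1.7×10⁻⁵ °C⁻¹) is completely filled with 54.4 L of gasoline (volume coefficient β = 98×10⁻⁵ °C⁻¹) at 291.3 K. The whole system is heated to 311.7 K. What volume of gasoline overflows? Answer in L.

The beaker also expands: β_container ≈ 3α = 5.1×10⁻⁵ /K
Net overflow = V₀(β_liq − 3α_cont)ΔT
β − 3α = 9.80×10⁻⁴ − 5.1×10⁻⁵ = 9.29×10⁻⁴ /K; ΔT = 20.4 K
ΔV = 54.4 × 9.29×10⁻⁴ × 20.4 = 1.03 L

1.03 L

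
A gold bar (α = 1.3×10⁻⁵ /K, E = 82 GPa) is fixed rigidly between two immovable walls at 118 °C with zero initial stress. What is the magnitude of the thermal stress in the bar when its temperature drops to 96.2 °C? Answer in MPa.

σ = 23.2 MPa

Fully constrained: the free strain ε = αΔT is blocked, so σ = Eε = EαΔT.
|ΔT| = 21.8 K
σ = 82.0×10⁹ × 1.3×10⁻⁵ × 21.8 = 2.32×10⁷ Pa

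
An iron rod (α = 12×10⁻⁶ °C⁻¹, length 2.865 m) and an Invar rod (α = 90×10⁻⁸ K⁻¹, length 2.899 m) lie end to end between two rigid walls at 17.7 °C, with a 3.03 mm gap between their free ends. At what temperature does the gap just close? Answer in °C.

Gap closes when ΔL₁ + ΔL₂ = 3.03 mm = 3.03×10⁻³ m
(α₁L₁ + α₂L₂)ΔT = g
α₁L₁ + α₂L₂ = 12×10⁻⁶×2.865 + 90×10⁻⁸×2.899 = 3.69891×10⁻⁵ m/K
ΔT = 3.03×10⁻³ / 3.69891×10⁻⁵ = 81.916 K
T = 17.7 + 81.916 = 99.616 °C

T = 99.6 °C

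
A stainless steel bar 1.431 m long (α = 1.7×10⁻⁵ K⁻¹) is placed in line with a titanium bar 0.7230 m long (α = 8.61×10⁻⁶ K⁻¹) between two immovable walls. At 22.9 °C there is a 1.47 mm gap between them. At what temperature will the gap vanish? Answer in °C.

Gap closes when ΔL₁ + ΔL₂ = 1.47 mm = 1.47×10⁻³ m
(α₁L₁ + α₂L₂)ΔT = g
α₁L₁ + α₂L₂ = 1.7×10⁻⁵×1.431 + 8.61×10⁻⁶×0.7230 = 3.055203×10⁻⁵ m/K
ΔT = 1.47×10⁻³ / 3.055203×10⁻⁵ = 48.115 K
T = 22.9 + 48.115 = 71.015 °C

T = 71.0 °C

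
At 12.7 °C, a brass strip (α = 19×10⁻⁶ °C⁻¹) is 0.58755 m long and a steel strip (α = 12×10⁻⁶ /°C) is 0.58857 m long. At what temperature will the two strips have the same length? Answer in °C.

L₁(1 + α₁ΔT) = L₂(1 + α₂ΔT) ⇒ ΔT = (L₂ − L₁)/(α₁L₁ − α₂L₂)
L₂ − L₁ = 0.58857 − 0.58755 = 1.02×10⁻³ m
α₁L₁ − α₂L₂ = 19×10⁻⁶×0.58755 − 12×10⁻⁶×0.58857 = 4.10061×10⁻⁶ m/K
ΔT = 1.02×10⁻³ / 4.10061×10⁻⁶ = 248.743 K
T = 12.7 + 248.743 = 261.443 °C

T = 261.4 °C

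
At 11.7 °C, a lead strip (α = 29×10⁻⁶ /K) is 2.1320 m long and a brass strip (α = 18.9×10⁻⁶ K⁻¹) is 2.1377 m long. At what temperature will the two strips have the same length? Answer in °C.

T = 277.7 °C

Equal length when α₁L₁ΔT − α₂L₂ΔT = L₂ − L₁ = 5.70×10⁻³ m
α₁L₁ = 6.1828×10⁻⁵, α₂L₂ = 4.040253×10⁻⁵ → Δ(αL) = 2.142547×10⁻⁵ m/K
ΔT = 5.70×10⁻³ / 2.142547×10⁻⁵ = 266.039 K, so T = 11.7 + 266.039 = 277.739 °C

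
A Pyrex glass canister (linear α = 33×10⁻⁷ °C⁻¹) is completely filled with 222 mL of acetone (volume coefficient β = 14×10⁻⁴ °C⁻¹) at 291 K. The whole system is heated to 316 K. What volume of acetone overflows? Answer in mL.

7.72 mL

The canister also expands: β_container ≈ 3α = 9.9×10⁻⁶ /K
Net overflow = V₀(β_liq − 3α_cont)ΔT
β − 3α = 1.40×10⁻³ − 9.9×10⁻⁶ = 1.3901×10⁻³ /K; ΔT = 25 K
ΔV = 222 × 1.3901×10⁻³ × 25 = 7.72 mL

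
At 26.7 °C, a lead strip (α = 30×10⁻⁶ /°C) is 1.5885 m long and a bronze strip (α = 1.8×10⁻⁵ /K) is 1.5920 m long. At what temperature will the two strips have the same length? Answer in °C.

T = 210.9 °C

Equal length when α₁L₁ΔT − α₂L₂ΔT = L₂ − L₁ = 3.50×10⁻³ m
α₁L₁ = 4.7655×10⁻⁵, α₂L₂ = 2.8656×10⁻⁵ → Δ(αL) = 1.8999×10⁻⁵ m/K
ΔT = 3.50×10⁻³ / 1.8999×10⁻⁵ = 184.220 K, so T = 26.7 + 184.220 = 210.920 °C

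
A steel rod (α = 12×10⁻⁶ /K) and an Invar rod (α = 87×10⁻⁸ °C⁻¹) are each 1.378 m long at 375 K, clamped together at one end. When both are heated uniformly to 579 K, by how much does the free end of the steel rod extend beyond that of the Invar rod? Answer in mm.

ΔT = 204 K
steel: ΔL = 12×10⁻⁶ × 1.378 m × 204 = 3.3733×10⁻³ m = 3.3733 mm
Invar: ΔL = 87×10⁻⁸ × 1.378 m × 204 = 2.4457×10⁻⁴ m = 0.24457 mm
difference = 3.3733 − 0.24457 = 3.12873 mm

3.13 mm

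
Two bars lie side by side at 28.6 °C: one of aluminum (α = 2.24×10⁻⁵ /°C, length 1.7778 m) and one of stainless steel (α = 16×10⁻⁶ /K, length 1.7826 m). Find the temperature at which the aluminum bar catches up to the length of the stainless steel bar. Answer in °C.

Equal length when α₁L₁ΔT − α₂L₂ΔT = L₂ − L₁ = 4.80×10⁻³ m
α₁L₁ = 3.982272×10⁻⁵, α₂L₂ = 2.85216×10⁻⁵ → Δ(αL) = 1.130112×10⁻⁵ m/K
ΔT = 4.80×10⁻³ / 1.130112×10⁻⁵ = 424.737 K, so T = 28.6 + 424.737 = 453.337 °C

T = 453.3 °C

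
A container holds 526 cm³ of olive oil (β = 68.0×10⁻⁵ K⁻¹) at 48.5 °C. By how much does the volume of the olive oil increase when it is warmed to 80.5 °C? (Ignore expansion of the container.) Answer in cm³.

ΔV = 11.4 cm³

|ΔT| = |80.5 − 48.5| = 32.0 K
ΔV = βV₀ΔT = (68.0×10⁻⁵)(526)(32.0) = 11.4 cm³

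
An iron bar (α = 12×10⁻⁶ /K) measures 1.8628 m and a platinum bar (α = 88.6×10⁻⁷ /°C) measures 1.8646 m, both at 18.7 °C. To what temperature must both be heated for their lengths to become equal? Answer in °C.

T = 327.3 °C

L₁(1 + α₁ΔT) = L₂(1 + α₂ΔT) ⇒ ΔT = (L₂ − L₁)/(α₁L₁ − α₂L₂)
L₂ − L₁ = 1.8646 − 1.8628 = 1.80×10⁻³ m
α₁L₁ − α₂L₂ = 12×10⁻⁶×1.8628 − 88.6×10⁻⁷×1.8646 = 5.833244×10⁻⁶ m/K
ΔT = 1.80×10⁻³ / 5.833244×10⁻⁶ = 308.576 K
T = 18.7 + 308.576 = 327.276 °C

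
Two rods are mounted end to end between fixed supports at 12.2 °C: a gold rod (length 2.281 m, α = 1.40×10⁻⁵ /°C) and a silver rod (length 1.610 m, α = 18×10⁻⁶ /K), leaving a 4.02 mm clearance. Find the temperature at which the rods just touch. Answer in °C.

Gap closes when ΔL₁ + ΔL₂ = 4.02 mm = 4.02×10⁻³ m
(α₁L₁ + α₂L₂)ΔT = g
α₁L₁ + α₂L₂ = 1.40×10⁻⁵×2.281 + 18×10⁻⁶×1.610 = 6.0914×10⁻⁵ m/K
ΔT = 4.02×10⁻³ / 6.0914×10⁻⁵ = 65.995 K
T = 12.2 + 65.995 = 78.195 °C

T = 78.2 °C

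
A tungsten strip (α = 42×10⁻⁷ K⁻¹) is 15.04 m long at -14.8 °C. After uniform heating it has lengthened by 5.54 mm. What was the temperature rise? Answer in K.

ΔT = 87.7 K

ΔL = αL₀ΔT ⇒ ΔT = ΔL / (αL₀)
ΔT = 5.54×10⁻³ m / (42×10⁻⁷ × 15.04 m) = 87.703 K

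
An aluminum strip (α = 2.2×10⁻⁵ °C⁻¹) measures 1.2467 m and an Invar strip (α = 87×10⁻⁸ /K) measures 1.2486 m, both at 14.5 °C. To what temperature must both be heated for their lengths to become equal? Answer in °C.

T = 86.63 °C

L₁(1 + α₁ΔT) = L₂(1 + α₂ΔT) ⇒ ΔT = (L₂ − L₁)/(α₁L₁ − α₂L₂)
L₂ − L₁ = 1.2486 − 1.2467 = 1.90×10⁻³ m
α₁L₁ − α₂L₂ = 2.2×10⁻⁵×1.2467 − 87×10⁻⁸×1.2486 = 2.6341118×10⁻⁵ m/K
ΔT = 1.90×10⁻³ / 2.6341118×10⁻⁵ = 72.1306 K
T = 14.5 + 72.1306 = 86.6306 °C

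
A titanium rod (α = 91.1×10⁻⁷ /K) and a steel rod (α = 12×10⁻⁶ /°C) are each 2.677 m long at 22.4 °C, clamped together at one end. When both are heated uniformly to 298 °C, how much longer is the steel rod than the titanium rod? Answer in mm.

ΔT = 275.6 K
titanium: ΔL = 91.1×10⁻⁷ × 2.677 m × 275.6 = 6.7212×10⁻³ m = 6.7212 mm
steel: ΔL = 12×10⁻⁶ × 2.677 m × 275.6 = 8.8534×10⁻³ m = 8.8534 mm
difference = 8.8534 − 6.7212 = 2.1322 mm

2.13 mm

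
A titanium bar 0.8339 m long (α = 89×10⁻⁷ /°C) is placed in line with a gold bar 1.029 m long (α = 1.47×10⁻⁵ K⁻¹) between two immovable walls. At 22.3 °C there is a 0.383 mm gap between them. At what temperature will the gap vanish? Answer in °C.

α₁L₁ = 7.42171×10⁻⁶ m/K, α₂L₂ = 1.51263×10⁻⁵ m/K → total 2.254801×10⁻⁵ m/K
ΔT = g/(α₁L₁+α₂L₂) = 3.83×10⁻⁴ / 2.254801×10⁻⁵ = 16.986 K
T = 22.3 + 16.986 = 39.286 °C

T = 39.3 °C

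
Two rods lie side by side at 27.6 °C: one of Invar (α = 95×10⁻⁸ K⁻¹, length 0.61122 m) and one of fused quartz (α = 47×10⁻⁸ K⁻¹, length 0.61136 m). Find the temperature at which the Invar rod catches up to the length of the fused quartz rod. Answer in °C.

L₁(1 + α₁ΔT) = L₂(1 + α₂ΔT) ⇒ ΔT = (L₂ − L₁)/(α₁L₁ − α₂L₂)
L₂ − L₁ = 0.61136 − 0.61122 = 1.40×10⁻⁴ m
α₁L₁ − α₂L₂ = 95×10⁻⁸×0.61122 − 47×10⁻⁸×0.61136 = 2.933198×10⁻⁷ m/K
ΔT = 1.40×10⁻⁴ / 2.933198×10⁻⁷ = 477.295 K
T = 27.6 + 477.295 = 504.895 °C

T = 504.9 °C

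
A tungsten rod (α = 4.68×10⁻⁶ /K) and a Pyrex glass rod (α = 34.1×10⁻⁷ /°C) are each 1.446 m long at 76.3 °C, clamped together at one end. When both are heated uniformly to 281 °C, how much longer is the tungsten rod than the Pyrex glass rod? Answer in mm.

0.376 mm

ΔT = 204.7 K
tungsten: ΔL = 4.68×10⁻⁶ × 1.446 m × 204.7 = 1.3853×10⁻³ m = 1.3853 mm
Pyrex glass: ΔL = 34.1×10⁻⁷ × 1.446 m × 204.7 = 1.0093×10⁻³ m = 1.0093 mm
difference = 1.3853 − 1.0093 = 0.3760 mm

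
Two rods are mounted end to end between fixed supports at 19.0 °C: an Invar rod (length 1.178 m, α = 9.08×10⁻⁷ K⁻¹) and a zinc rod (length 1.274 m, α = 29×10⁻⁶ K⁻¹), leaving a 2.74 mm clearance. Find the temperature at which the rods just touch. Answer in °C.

α₁L₁ = 1.069624×10⁻⁶ m/K, α₂L₂ = 3.6946×10⁻⁵ m/K → total 3.8015624×10⁻⁵ m/K
ΔT = g/(α₁L₁+α₂L₂) = 2.74×10⁻³ / 3.8015624×10⁻⁵ = 72.076 K
T = 19.0 + 72.076 = 91.076 °C

T = 91.1 °C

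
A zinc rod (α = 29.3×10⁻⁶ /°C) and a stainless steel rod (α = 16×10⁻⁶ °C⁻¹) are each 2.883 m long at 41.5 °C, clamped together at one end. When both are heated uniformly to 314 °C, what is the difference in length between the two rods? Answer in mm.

ΔT = 272.5 K
zinc: ΔL = 29.3×10⁻⁶ × 2.883 m × 272.5 = 2.3019×10⁻² m = 23.019 mm
stainless steel: ΔL = 16×10⁻⁶ × 2.883 m × 272.5 = 1.2570×10⁻² m = 12.570 mm
difference = 23.019 − 12.570 = 10.449 mm

10.4 mm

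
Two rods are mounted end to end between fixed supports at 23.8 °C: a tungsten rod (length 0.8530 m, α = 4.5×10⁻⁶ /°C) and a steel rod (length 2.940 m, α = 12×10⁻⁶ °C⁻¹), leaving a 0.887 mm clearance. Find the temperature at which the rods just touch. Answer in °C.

α₁L₁ = 3.8385×10⁻⁶ m/K, α₂L₂ = 3.528×10⁻⁵ m/K → total 3.91185×10⁻⁵ m/K
ΔT = g/(α₁L₁+α₂L₂) = 8.87×10⁻⁴ / 3.91185×10⁻⁵ = 22.675 K
T = 23.8 + 22.675 = 46.475 °C

T = 46.5 °C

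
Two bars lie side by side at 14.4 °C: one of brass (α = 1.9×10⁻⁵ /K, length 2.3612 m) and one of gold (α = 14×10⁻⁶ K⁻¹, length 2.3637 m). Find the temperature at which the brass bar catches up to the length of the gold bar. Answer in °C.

L₁(1 + α₁ΔT) = L₂(1 + α₂ΔT) ⇒ ΔT = (L₂ − L₁)/(α₁L₁ − α₂L₂)
L₂ − L₁ = 2.3637 − 2.3612 = 2.50×10⁻³ m
α₁L₁ − α₂L₂ = 1.9×10⁻⁵×2.3612 − 14×10⁻⁶×2.3637 = 1.1771×10⁻⁵ m/K
ΔT = 2.50×10⁻³ / 1.1771×10⁻⁵ = 212.386 K
T = 14.4 + 212.386 = 226.786 °C

T = 226.8 °C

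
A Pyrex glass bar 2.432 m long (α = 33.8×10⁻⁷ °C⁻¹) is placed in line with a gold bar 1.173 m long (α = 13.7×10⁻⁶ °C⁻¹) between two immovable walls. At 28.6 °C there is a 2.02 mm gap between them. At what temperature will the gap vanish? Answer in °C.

Gap closes when ΔL₁ + ΔL₂ = 2.02 mm = 2.02×10⁻³ m
(α₁L₁ + α₂L₂)ΔT = g
α₁L₁ + α₂L₂ = 33.8×10⁻⁷×2.432 + 13.7×10⁻⁶×1.173 = 2.429026×10⁻⁵ m/K
ΔT = 2.02×10⁻³ / 2.429026×10⁻⁵ = 83.16 K
T = 28.6 + 83.16 = 111.76 °C

T = 112 °C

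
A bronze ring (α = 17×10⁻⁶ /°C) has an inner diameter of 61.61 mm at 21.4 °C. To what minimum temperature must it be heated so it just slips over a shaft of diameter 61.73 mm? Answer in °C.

Required Δd = 61.73 − 61.61 = 0.12 mm
Δd = αd₀ΔT ⇒ ΔT = Δd/(αd₀) = 0.12 / (17×10⁻⁶ × 61.61) = 114.57 K
T_min = 21.4 + 114.57 = 135.97 °C

T = 136 °C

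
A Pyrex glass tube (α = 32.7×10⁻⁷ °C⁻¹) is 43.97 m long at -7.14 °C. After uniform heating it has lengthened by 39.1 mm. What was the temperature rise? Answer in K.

ΔL = αL₀ΔT ⇒ ΔT = ΔL / (αL₀)
ΔT = 39.1×10⁻³ m / (32.7×10⁻⁷ × 43.97 m) = 271.94 K

ΔT = 272 K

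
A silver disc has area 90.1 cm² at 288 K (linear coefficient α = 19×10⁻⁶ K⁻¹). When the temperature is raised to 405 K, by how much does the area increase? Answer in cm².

ΔA = 0.401 cm²

Area coefficient ≈ 2α; |ΔT| = 117 K
ΔA = 2αA₀ΔT = 2(19×10⁻⁶)(90.1)(117) = 0.401 cm²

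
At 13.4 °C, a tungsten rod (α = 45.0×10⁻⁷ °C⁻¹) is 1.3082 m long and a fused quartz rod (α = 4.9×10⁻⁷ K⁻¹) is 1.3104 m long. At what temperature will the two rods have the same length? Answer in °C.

T = 432.9 °C

L₁(1 + α₁ΔT) = L₂(1 + α₂ΔT) ⇒ ΔT = (L₂ − L₁)/(α₁L₁ − α₂L₂)
L₂ − L₁ = 1.3104 − 1.3082 = 2.20×10⁻³ m
α₁L₁ − α₂L₂ = 45.0×10⁻⁷×1.3082 − 4.9×10⁻⁷×1.3104 = 5.244804×10⁻⁶ m/K
ΔT = 2.20×10⁻³ / 5.244804×10⁻⁶ = 419.463 K
T = 13.4 + 419.463 = 432.863 °C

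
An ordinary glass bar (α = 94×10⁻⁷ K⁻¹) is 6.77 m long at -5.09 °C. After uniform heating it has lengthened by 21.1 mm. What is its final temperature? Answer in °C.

ΔL = αL₀ΔT ⇒ ΔT = ΔL / (αL₀)
ΔT = 21.1×10⁻³ m / (94×10⁻⁷ × 6.77 m) = 331.56 K
T = -5.09 + 331.56 = 326.47 °C

T = 326 °C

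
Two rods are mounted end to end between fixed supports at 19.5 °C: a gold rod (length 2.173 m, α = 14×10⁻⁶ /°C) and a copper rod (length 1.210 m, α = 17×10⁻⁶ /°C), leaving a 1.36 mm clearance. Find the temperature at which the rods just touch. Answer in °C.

Gap closes when ΔL₁ + ΔL₂ = 1.36 mm = 1.36×10⁻³ m
(α₁L₁ + α₂L₂)ΔT = g
α₁L₁ + α₂L₂ = 14×10⁻⁶×2.173 + 17×10⁻⁶×1.210 = 5.0992×10⁻⁵ m/K
ΔT = 1.36×10⁻³ / 5.0992×10⁻⁵ = 26.671 K
T = 19.5 + 26.671 = 46.171 °C

T = 46.2 °C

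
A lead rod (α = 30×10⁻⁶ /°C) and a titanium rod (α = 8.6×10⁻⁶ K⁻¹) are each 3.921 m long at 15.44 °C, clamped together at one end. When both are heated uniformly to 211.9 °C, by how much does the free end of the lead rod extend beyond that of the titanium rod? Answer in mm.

ΔT = 196.46 K
lead: ΔL = 30×10⁻⁶ × 3.921 m × 196.46 = 2.3110×10⁻² m = 23.110 mm
titanium: ΔL = 8.6×10⁻⁶ × 3.921 m × 196.46 = 6.6247×10⁻³ m = 6.6247 mm
difference = 23.110 − 6.6247 = 16.4853 mm

16.5 mm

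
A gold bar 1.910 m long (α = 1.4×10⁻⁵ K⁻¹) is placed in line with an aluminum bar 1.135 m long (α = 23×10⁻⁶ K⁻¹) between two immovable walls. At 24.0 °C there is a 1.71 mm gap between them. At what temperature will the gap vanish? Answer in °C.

T = 56.4 °C

α₁L₁ = 2.674×10⁻⁵ m/K, α₂L₂ = 2.6105×10⁻⁵ m/K → total 5.2845×10⁻⁵ m/K
ΔT = g/(α₁L₁+α₂L₂) = 1.71×10⁻³ / 5.2845×10⁻⁵ = 32.359 K
T = 24.0 + 32.359 = 56.359 °C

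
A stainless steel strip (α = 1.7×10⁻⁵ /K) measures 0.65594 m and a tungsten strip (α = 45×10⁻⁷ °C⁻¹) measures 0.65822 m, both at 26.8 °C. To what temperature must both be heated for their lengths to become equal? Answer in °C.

T = 305.2 °C

L₁(1 + α₁ΔT) = L₂(1 + α₂ΔT) ⇒ ΔT = (L₂ − L₁)/(α₁L₁ − α₂L₂)
L₂ − L₁ = 0.65822 − 0.65594 = 2.28×10⁻³ m
α₁L₁ − α₂L₂ = 1.7×10⁻⁵×0.65594 − 45×10⁻⁷×0.65822 = 8.18899×10⁻⁶ m/K
ΔT = 2.28×10⁻³ / 8.18899×10⁻⁶ = 278.423 K
T = 26.8 + 278.423 = 305.223 °C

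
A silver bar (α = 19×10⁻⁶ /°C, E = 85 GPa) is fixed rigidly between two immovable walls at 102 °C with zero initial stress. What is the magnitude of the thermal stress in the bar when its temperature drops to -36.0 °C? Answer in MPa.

σ = 223 MPa

Fully constrained: the free strain ε = αΔT is blocked, so σ = Eε = EαΔT.
|ΔT| = 138.0 K
σ = 85.0×10⁹ × 19×10⁻⁶ × 138.0 = 2.23×10⁸ Pa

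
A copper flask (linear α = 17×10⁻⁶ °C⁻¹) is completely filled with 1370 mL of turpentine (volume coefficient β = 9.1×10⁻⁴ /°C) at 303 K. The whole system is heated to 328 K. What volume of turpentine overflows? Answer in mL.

The flask also expands: β_container ≈ 3α = 5.1×10⁻⁵ /K
Net overflow = V₀(β_liq − 3α_cont)ΔT
β − 3α = 9.10×10⁻⁴ − 5.1×10⁻⁵ = 8.59×10⁻⁴ /K; ΔT = 25 K
ΔV = 1370 × 8.59×10⁻⁴ × 25 = 29.4 mL

29.4 mL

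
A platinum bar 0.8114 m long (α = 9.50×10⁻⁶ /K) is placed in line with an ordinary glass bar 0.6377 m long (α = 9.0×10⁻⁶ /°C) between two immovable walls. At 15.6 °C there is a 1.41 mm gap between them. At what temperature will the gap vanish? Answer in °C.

α₁L₁ = 7.7083×10⁻⁶ m/K, α₂L₂ = 5.7393×10⁻⁶ m/K → total 1.34476×10⁻⁵ m/K
ΔT = g/(α₁L₁+α₂L₂) = 1.41×10⁻³ / 1.34476×10⁻⁵ = 104.85 K
T = 15.6 + 104.85 = 120.45 °C

T = 120 °C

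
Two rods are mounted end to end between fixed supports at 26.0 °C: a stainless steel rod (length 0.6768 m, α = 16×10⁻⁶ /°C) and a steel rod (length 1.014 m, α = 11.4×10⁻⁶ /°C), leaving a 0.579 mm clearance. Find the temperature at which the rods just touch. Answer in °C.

T = 51.9 °C

α₁L₁ = 1.08288×10⁻⁵ m/K, α₂L₂ = 1.15596×10⁻⁵ m/K → total 2.23884×10⁻⁵ m/K
ΔT = g/(α₁L₁+α₂L₂) = 5.79×10⁻⁴ / 2.23884×10⁻⁵ = 25.862 K
T = 26.0 + 25.862 = 51.862 °C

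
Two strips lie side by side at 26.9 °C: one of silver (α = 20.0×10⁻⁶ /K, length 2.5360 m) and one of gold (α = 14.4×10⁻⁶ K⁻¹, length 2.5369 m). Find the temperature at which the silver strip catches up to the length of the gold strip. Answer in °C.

L₁(1 + α₁ΔT) = L₂(1 + α₂ΔT) ⇒ ΔT = (L₂ − L₁)/(α₁L₁ − α₂L₂)
L₂ − L₁ = 2.5369 − 2.5360 = 9.00×10⁻⁴ m
α₁L₁ − α₂L₂ = 20.0×10⁻⁶×2.5360 − 14.4×10⁻⁶×2.5369 = 1.418864×10⁻⁵ m/K
ΔT = 9.00×10⁻⁴ / 1.418864×10⁻⁵ = 63.4310 K
T = 26.9 + 63.4310 = 90.3310 °C

T = 90.33 °C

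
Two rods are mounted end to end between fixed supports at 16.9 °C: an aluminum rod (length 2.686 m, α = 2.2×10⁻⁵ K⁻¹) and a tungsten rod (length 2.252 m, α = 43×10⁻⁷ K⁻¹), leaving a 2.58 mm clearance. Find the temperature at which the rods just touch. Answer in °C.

T = 54.4 °C

Gap closes when ΔL₁ + ΔL₂ = 2.58 mm = 2.58×10⁻³ m
(α₁L₁ + α₂L₂)ΔT = g
α₁L₁ + α₂L₂ = 2.2×10⁻⁵×2.686 + 43×10⁻⁷×2.252 = 6.87756×10⁻⁵ m/K
ΔT = 2.58×10⁻³ / 6.87756×10⁻⁵ = 37.513 K
T = 16.9 + 37.513 = 54.413 °C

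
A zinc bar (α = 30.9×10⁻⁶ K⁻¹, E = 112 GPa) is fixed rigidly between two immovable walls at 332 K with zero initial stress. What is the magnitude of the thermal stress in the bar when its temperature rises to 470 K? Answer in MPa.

Fully constrained: the free strain ε = αΔT is blocked, so σ = Eε = EαΔT.
|ΔT| = 138 K
σ = 112×10⁹ × 30.9×10⁻⁶ × 138 = 4.78×10⁸ Pa

σ = 478 MPa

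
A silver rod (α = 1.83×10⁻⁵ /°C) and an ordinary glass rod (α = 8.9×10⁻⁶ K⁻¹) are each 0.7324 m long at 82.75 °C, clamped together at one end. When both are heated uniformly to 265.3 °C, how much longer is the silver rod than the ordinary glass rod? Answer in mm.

1.26 mm

ΔT = 182.55 K
silver: ΔL = 1.83×10⁻⁵ × 0.7324 m × 182.55 = 2.4467×10⁻³ m = 2.4467 mm
ordinary glass: ΔL = 8.9×10⁻⁶ × 0.7324 m × 182.55 = 1.1899×10⁻³ m = 1.1899 mm
difference = 2.4467 − 1.1899 = 1.2568 mm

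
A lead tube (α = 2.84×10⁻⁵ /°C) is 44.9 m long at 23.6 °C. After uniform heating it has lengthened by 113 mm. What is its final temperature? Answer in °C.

ΔL = αL₀ΔT ⇒ ΔT = ΔL / (αL₀)
ΔT = 113×10⁻³ m / (2.84×10⁻⁵ × 44.9 m) = 88.62 K
T = 23.6 + 88.62 = 112.22 °C

T = 112 °C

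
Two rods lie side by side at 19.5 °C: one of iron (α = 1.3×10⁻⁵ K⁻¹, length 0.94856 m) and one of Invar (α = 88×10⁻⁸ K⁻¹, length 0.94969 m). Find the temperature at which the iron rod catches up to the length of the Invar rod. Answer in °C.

T = 117.8 °C

Equal length when α₁L₁ΔT − α₂L₂ΔT = L₂ − L₁ = 1.13×10⁻³ m
α₁L₁ = 1.233128×10⁻⁵, α₂L₂ = 8.357272×10⁻⁷ → Δ(αL) = 1.14955528×10⁻⁵ m/K
ΔT = 1.13×10⁻³ / 1.14955528×10⁻⁵ = 98.299 K, so T = 19.5 + 98.299 = 117.799 °C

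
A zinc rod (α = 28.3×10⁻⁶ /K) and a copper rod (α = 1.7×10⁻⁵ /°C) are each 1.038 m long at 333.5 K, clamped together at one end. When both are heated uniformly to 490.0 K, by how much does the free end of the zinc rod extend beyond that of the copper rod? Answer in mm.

ΔT = 156.5 K
zinc: ΔL = 28.3×10⁻⁶ × 1.038 m × 156.5 = 4.5973×10⁻³ m = 4.5973 mm
copper: ΔL = 1.7×10⁻⁵ × 1.038 m × 156.5 = 2.7616×10⁻³ m = 2.7616 mm
difference = 4.5973 − 2.7616 = 1.8357 mm

1.84 mm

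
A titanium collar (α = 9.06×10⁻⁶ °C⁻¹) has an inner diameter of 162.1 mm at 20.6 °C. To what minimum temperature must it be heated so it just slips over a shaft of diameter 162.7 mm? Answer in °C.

T = 429 °C

Required Δd = 162.7 − 162.1 = 0.6 mm
Δd = αd₀ΔT ⇒ ΔT = Δd/(αd₀) = 0.6 / (9.06×10⁻⁶ × 162.1) = 408.55 K
T_min = 20.6 + 408.55 = 429.15 °C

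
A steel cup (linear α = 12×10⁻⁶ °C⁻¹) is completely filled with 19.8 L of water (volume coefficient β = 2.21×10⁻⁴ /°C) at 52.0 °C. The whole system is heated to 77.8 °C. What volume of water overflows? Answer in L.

0.0945 L

The cup also expands: β_container ≈ 3α = 3.6×10⁻⁵ /K
Net overflow = V₀(β_liq − 3α_cont)ΔT
β − 3α = 2.21×10⁻⁴ − 3.6×10⁻⁵ = 1.85×10⁻⁴ /K; ΔT = 25.8 K
ΔV = 19.8 × 1.85×10⁻⁴ × 25.8 = 0.0945 L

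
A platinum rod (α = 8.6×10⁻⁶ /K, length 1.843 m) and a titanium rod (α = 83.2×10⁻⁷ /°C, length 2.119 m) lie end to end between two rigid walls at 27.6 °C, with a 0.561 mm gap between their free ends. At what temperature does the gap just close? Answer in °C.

T = 44.4 °C

α₁L₁ = 1.58498×10⁻⁵ m/K, α₂L₂ = 1.763008×10⁻⁵ m/K → total 3.347988×10⁻⁵ m/K
ΔT = g/(α₁L₁+α₂L₂) = 5.61×10⁻⁴ / 3.347988×10⁻⁵ = 16.756 K
T = 27.6 + 16.756 = 44.356 °C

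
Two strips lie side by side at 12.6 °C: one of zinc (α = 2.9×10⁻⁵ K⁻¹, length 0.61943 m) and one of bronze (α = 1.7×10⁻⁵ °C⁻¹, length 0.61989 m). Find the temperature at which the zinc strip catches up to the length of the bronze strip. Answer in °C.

T = 74.55 °C

Equal length when α₁L₁ΔT − α₂L₂ΔT = L₂ − L₁ = 4.60×10⁻⁴ m
α₁L₁ = 1.796347×10⁻⁵, α₂L₂ = 1.053813×10⁻⁵ → Δ(αL) = 7.42534×10⁻⁶ m/K
ΔT = 4.60×10⁻⁴ / 7.42534×10⁻⁶ = 61.9500 K, so T = 12.6 + 61.9500 = 74.5500 °C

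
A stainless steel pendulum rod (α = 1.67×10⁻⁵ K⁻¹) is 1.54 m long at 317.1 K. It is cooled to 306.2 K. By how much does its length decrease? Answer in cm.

|ΔT| = |306.2 − 317.1| = 10.9 K
ΔL = αL₀ΔT = (1.67×10⁻⁵)(1.54)(10.9) = 2.80×10⁻⁴ m

ΔL = 0.0280 cm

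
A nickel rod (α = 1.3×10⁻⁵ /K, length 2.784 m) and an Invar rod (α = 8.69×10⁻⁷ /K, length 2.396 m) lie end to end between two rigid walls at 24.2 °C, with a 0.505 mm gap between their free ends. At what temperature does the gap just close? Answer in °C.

α₁L₁ = 3.6192×10⁻⁵ m/K, α₂L₂ = 2.082124×10⁻⁶ m/K → total 3.8274124×10⁻⁵ m/K
ΔT = g/(α₁L₁+α₂L₂) = 5.05×10⁻⁴ / 3.8274124×10⁻⁵ = 13.194 K
T = 24.2 + 13.194 = 37.394 °C

T = 37.4 °C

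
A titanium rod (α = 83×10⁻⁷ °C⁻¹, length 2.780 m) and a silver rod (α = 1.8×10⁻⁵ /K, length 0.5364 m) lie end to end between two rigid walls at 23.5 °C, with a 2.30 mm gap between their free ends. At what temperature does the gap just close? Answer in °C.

α₁L₁ = 2.3074×10⁻⁵ m/K, α₂L₂ = 9.6552×10⁻⁶ m/K → total 3.27292×10⁻⁵ m/K
ΔT = g/(α₁L₁+α₂L₂) = 2.30×10⁻³ / 3.27292×10⁻⁵ = 70.274 K
T = 23.5 + 70.274 = 93.774 °C

T = 93.8 °C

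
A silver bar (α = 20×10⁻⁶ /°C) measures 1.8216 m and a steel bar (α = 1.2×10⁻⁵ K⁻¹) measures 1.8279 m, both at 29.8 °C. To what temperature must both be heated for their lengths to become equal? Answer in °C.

Equal length when α₁L₁ΔT − α₂L₂ΔT = L₂ − L₁ = 6.30×10⁻³ m
α₁L₁ = 3.6432×10⁻⁵, α₂L₂ = 2.19348×10⁻⁵ → Δ(αL) = 1.44972×10⁻⁵ m/K
ΔT = 6.30×10⁻³ / 1.44972×10⁻⁵ = 434.567 K, so T = 29.8 + 434.567 = 464.367 °C

T = 464.4 °C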